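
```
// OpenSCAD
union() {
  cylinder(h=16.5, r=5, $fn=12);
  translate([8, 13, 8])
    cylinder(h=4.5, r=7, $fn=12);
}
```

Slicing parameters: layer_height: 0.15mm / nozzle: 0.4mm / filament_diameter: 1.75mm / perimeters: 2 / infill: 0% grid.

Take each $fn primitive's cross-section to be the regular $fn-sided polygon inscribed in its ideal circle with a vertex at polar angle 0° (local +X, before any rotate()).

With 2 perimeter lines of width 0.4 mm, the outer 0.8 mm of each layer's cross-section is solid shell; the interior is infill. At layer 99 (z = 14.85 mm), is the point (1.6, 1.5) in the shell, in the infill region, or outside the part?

infill

At z = 14.85 mm: the r=5 cylinder gives a regular 12-gon of circumradius 5 (constant along its height); the cylinder at (8, 13) is not intersected at this z (z outside [8, 12.5]); Combining (union): only the r=5 cylinder is present, so the union is just that shape — 1 connected region. Overall, the cross-section is a single solid region. The nearest boundary edge runs (4.33, 2.50)→(2.50, 4.33); distance from the point to it = 2.64 mm. The point is inside the cross-section and 2.64 mm from the nearest boundary — more than the 0.8 mm shell width (2 × 0.4), so it's in the infill interior.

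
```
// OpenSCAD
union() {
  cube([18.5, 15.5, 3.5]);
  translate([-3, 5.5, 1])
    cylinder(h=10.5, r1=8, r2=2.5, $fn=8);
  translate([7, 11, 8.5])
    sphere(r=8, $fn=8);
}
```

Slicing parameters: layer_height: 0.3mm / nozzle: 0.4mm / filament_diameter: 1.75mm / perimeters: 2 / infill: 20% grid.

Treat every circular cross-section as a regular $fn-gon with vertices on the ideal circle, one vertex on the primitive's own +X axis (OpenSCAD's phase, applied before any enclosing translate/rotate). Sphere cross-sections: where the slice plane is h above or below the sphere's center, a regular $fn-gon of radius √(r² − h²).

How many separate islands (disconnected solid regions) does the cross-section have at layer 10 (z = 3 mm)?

1

At z = 3 mm: the cube is present — its section is the full 18.5×15.5 rectangle; the cone at (-3, 5.5): at t=0.190 of its height the radius interpolates to r₁+(r₂−r₁)t = 6.952, giving a regular 8-gon of that circumradius; the r=8 sphere at (7, 11) slices to a regular 8-gon of circumradius 5.809 (√(r²−h²) with h=5.5 from center); Taking the union: the regions partially overlap (shared area 121.64 mm²), so overlapping operands fuse into one piece — 1 connected region. Overall, the cross-section is a single solid region. Island count = 1.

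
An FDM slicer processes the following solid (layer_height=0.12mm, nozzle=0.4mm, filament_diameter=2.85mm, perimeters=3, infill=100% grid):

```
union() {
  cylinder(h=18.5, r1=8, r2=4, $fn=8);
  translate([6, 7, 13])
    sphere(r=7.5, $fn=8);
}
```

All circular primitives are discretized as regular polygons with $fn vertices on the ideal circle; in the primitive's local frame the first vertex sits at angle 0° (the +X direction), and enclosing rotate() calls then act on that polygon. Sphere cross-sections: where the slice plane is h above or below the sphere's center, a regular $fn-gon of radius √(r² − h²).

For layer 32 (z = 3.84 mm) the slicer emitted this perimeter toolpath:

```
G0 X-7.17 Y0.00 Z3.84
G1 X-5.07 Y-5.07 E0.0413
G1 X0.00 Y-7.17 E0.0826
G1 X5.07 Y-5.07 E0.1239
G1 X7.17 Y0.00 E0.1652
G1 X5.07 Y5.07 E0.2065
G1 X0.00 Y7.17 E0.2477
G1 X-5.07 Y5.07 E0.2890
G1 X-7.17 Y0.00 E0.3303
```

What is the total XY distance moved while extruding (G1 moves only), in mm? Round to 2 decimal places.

Sum the Euclidean lengths of each G1 segment: total = 43.90 mm.

43.90 mm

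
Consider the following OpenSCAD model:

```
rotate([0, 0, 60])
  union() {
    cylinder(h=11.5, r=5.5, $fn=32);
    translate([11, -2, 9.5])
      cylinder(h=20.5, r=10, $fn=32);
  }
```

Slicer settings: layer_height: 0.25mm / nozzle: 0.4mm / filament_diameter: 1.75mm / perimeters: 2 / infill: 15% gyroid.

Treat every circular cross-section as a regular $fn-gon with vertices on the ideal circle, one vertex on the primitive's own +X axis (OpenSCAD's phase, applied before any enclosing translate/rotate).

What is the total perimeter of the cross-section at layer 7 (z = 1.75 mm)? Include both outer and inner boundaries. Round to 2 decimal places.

34.50 mm

At z = 1.75 mm: the r=5.5 cylinder contributes a regular 32-gon of circumradius 5.5 (perimeter = 2·32·5.500·sin(180°/32) = 34.50 mm); the cylinder at (11, -2) is not intersected at this z (z outside [9.5, 30]); Combining (union): only the r=5.5 cylinder is present, so the union is just that shape — boundary = 34.50 mm; (rotated 60° about Z; rotation is an isometry so areas/perimeters/island counts are preserved). Overall, the cross-section is a single solid region. Total boundary length (outer) = 34.50 mm.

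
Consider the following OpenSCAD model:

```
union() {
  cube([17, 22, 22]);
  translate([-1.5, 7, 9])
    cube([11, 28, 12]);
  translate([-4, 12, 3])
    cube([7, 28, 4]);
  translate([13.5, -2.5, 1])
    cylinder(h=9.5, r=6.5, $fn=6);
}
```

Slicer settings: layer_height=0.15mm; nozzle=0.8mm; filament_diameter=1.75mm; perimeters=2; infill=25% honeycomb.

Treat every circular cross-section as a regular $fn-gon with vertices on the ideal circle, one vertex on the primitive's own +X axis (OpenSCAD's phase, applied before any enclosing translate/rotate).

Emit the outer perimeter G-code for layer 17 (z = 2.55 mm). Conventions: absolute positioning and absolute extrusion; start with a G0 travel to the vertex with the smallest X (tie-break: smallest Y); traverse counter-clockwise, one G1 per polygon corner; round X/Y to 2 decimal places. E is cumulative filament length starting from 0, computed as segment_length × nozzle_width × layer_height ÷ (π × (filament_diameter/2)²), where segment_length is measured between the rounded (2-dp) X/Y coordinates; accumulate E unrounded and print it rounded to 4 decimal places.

G0 X0.00 Y0.00 Z2.55
G1 X8.44 Y0.00 E0.4211
G1 X7.00 Y-2.50 E0.5650
G1 X10.25 Y-8.13 E0.8893
G1 X16.75 Y-8.13 E1.2136
G1 X20.00 Y-2.50 E1.5379
G1 X17.00 Y2.70 E1.8374
G1 X17.00 Y22.00 E2.8003
G1 X0.00 Y22.00 E3.6485
G1 X0.00 Y0.00 E4.7460

At z = 2.55 mm: the cube (footprint 17×22) is included at this height; the cube at (-1.5, 7) is not intersected at this z (z outside [9, 21]); the cube at (-4, 12) is absent (z outside [3, 7]); the r=6.5 cylinder at (13.5, -2.5) contributes a regular 6-gon of circumradius 6.5; Taking the union: the regions partially overlap (shared area 23.89 mm²), so overlapping operands fuse into one piece — 1 connected region. The outline is a single polygon with 9 vertices. Extrusion per mm of travel: 0.8 × 0.15 / (π × 0.875²) = 0.049890. Accumulating E over each segment gives final E = 4.7460.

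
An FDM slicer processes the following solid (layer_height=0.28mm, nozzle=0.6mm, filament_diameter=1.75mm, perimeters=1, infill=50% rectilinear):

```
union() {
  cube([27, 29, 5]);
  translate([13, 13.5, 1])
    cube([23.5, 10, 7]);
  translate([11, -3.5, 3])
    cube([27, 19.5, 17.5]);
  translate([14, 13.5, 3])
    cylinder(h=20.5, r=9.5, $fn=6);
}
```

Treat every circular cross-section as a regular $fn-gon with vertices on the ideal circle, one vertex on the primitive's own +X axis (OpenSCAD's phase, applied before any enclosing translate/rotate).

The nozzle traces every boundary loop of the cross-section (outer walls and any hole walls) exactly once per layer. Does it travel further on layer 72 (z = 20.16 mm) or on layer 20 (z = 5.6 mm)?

layer 20 (z = 5.6 mm)

Layer 72 (z = 20.16): the cube does not reach this height (z outside [0, 5]); the cube at (13, 13.5) is not intersected at this z (z outside [1, 8]); the 27×19.5 cube at (11, -3.5) contributes its full rectangle (perimeter 93.00 mm); the cylinder at (14, 13.5): section is a regular 6-gon, circumradius r=9.5 (perimeter = 2·6·9.500·sin(180°/6) = 57.00 mm); Combining (union): the regions partially overlap (shared area 112.75 mm²), so the edge portions inside another operand are dropped and the merged outline is re-measured after clipping — boundary = 108.08 mm. So its perimeter = 108.08 mm. Layer 20 (z = 5.6): the cube is absent (z outside [0, 5]); the cube at (13, 13.5) (footprint 23.5×10) is included at this height (perimeter 67.00 mm); the 27×19.5 cube at (11, -3.5) contributes its full rectangle (perimeter 93.00 mm); the r=9.5 cylinder at (14, 13.5) contributes a regular 6-gon of circumradius 9.5 (perimeter = 2·6·9.500·sin(180°/6) = 57.00 mm); Combining (union): the regions partially overlap (shared area 213.90 mm²), so the edge portions inside another operand are dropped and the merged outline is re-measured after clipping — boundary = 114.05 mm. So its perimeter = 114.05 mm. Layer 20 is larger (114.05 vs 108.08 mm).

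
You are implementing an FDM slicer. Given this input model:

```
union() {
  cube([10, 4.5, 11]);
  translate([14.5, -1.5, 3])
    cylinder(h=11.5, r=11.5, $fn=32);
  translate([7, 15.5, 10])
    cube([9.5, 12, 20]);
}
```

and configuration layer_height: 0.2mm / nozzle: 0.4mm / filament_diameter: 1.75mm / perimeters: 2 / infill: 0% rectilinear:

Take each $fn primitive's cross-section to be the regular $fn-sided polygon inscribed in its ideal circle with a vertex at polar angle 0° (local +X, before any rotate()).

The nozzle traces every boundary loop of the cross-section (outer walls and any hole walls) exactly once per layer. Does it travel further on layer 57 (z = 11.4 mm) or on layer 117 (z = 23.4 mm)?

layer 57 (z = 11.4 mm)

Layer 57 (z = 11.4): the cube is not intersected at this z (z outside [0, 11]); the cylinder at (14.5, -1.5): section is a regular 32-gon, circumradius r=11.5 (perimeter = 2·32·11.500·sin(180°/32) = 72.14 mm); the 9.5×12 cube at (7, 15.5) contributes its full rectangle (perimeter 43.00 mm); Combining (union): the 2 present regions are separate (no shared area or edge), so areas and boundary lengths simply add and each stays a separate island — boundary = 115.14 mm. So its perimeter = 115.14 mm. Layer 117 (z = 23.4): the cube is not intersected at this z (z outside [0, 11]); the cylinder at (14.5, -1.5) is absent (z outside [3, 14.5]); the cube at (7, 15.5) is present — its section is the full 9.5×12 rectangle (perimeter 43.00 mm); Merging all regions: only the 9.5×12 cube at (7, 15.5) is present, so the union is just that shape — boundary = 43.00 mm. So its perimeter = 43.00 mm. Layer 57 is larger (115.14 vs 43.00 mm).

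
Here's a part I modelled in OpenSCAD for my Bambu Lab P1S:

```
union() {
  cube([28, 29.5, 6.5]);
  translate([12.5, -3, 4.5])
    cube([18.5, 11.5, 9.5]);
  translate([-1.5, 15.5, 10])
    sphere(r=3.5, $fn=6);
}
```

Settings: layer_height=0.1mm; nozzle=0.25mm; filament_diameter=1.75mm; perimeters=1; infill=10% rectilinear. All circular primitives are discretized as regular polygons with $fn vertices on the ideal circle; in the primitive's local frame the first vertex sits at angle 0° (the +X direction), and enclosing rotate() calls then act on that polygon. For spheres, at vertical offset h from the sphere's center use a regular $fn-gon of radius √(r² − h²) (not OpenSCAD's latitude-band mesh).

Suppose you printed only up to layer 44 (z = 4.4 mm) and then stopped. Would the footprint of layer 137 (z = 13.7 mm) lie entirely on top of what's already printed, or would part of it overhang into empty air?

Compare the two slices. At z = 4.4: the 28×29.5 cube contributes its full rectangle (area 826.00 mm²); the cube at (12.5, -3) is not intersected at this z (z outside [4.5, 14]); the sphere at (-1.5, 15.5) is absent (|z−center|=5.600 > r=3.5); Taking the union: only the 28×29.5 cube is present, so the union is just that shape — area = 826.00 mm². At z = 13.7: the cube is absent (z outside [0, 6.5]); the cube at (12.5, -3) is present — its section is the full 18.5×11.5 rectangle (area 212.75 mm²); the sphere at (-1.5, 15.5) does not reach this height (|z−center|=3.700 > r=3.5); Combining (union): only the 18.5×11.5 cube at (12.5, -3) is present, so the union is just that shape — area = 212.75 mm². Checking containment: at z = 13.7 the cross-section extends beyond the z = 4.4 cross-section by about 81.00 mm².

part overhangs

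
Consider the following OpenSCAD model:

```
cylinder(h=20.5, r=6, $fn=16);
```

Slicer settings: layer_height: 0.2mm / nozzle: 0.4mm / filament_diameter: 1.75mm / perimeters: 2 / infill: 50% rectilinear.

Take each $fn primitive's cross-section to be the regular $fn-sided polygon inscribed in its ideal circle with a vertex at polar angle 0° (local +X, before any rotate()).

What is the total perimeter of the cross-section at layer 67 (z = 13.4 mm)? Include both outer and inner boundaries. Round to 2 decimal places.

37.46 mm

At z = 13.4 mm: the r=6 cylinder contributes a regular 16-gon of circumradius 6 (perimeter = 2·16·6.000·sin(180°/16) = 37.46 mm). Overall, the cross-section is a single solid region. Total boundary length (outer) = 37.46 mm.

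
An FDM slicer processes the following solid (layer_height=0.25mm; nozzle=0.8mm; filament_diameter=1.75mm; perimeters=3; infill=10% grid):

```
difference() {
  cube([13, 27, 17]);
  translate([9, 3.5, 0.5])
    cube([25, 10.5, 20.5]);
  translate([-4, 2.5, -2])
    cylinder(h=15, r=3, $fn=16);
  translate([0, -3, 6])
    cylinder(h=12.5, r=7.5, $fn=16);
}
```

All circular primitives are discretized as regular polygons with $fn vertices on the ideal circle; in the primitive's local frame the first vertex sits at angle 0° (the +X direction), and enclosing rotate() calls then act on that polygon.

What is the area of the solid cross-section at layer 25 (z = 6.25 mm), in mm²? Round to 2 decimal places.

287.55 mm²

At z = 6.25 mm: the cube (footprint 13×27) is included at this height (area 351.00 mm²); the cube at (9, 3.5) is present — its section is the full 25×10.5 rectangle (area 262.50 mm²); the cylinder at (-4, 2.5): section is a regular 16-gon, circumradius r=3 (area = (16/2)·3.000²·sin(360°/16) = 27.55 mm²); the cylinder at (0, -3): section is a regular 16-gon, circumradius r=7.5 (area = (16/2)·7.500²·sin(360°/16) = 172.21 mm²); Taking the first minus the rest: starting from the 13×27 cube (351.00 mm²), the 25×10.5 cube at (9, 3.5) partially overlaps it — only the 42.00 mm² overlap (of its 262.50 mm²) is removed, clipping the outline; the r=3 cylinder at (-4, 2.5) misses the remaining region (no effect); the r=7.5 cylinder at (0, -3) partially overlaps it — only the 21.45 mm² overlap (of its 172.21 mm²) is removed, clipping the outline — area = 287.55 mm². Overall, the cross-section is a single solid region. Net area = 287.55 mm².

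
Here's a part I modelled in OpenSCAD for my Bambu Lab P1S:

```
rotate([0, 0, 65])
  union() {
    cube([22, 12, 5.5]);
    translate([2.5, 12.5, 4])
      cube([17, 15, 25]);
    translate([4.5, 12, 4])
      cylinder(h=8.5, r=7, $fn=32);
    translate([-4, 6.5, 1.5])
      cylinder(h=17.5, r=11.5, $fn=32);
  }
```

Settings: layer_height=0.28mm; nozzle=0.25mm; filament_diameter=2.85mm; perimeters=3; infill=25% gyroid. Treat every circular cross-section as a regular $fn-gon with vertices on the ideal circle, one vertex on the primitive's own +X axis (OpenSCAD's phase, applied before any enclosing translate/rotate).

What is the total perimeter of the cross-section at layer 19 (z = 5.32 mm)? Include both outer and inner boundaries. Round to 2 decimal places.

142.58 mm

At z = 5.32 mm: the cube is present — its section is the full 22×12 rectangle (perimeter 68.00 mm); the cube at (2.5, 12.5) is present — its section is the full 17×15 rectangle (perimeter 64.00 mm); the r=7 cylinder at (4.5, 12) contributes a regular 32-gon of circumradius 7 (perimeter = 2·32·7.000·sin(180°/32) = 43.91 mm); the cylinder at (-4, 6.5): section is a regular 32-gon, circumradius r=11.5 (perimeter = 2·32·11.500·sin(180°/32) = 72.14 mm); Taking the union: the regions partially overlap (shared area 235.77 mm²), so the edge portions inside another operand are dropped and the merged outline is re-measured after clipping — boundary = 142.58 mm; (rotated 65° about Z; rotation is an isometry so areas/perimeters/island counts are preserved). Overall, the cross-section is a single solid region. Total boundary length (outer) = 142.58 mm.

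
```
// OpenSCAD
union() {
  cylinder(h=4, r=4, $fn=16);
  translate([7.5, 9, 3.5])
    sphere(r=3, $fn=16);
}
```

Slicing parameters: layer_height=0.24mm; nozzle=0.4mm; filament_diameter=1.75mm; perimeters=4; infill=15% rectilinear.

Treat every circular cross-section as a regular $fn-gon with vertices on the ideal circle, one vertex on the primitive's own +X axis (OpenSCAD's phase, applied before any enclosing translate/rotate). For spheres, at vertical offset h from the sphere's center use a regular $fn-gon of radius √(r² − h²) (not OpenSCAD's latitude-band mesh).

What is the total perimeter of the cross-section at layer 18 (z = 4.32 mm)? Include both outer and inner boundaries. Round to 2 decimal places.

18.02 mm

At z = 4.32 mm: the cylinder is absent (z outside [0, 4]); the r=3 sphere at (7.5, 9) slices to a regular 16-gon of circumradius 2.886 (√(r²−h²) with h=0.82 from center) (perimeter = 2·16·2.886·sin(180°/16) = 18.02 mm); Combining (union): only the r=3 sphere at (7.5, 9) is present, so the union is just that shape — boundary = 18.02 mm. Overall, the cross-section is a single solid region. Total boundary length (outer) = 18.02 mm.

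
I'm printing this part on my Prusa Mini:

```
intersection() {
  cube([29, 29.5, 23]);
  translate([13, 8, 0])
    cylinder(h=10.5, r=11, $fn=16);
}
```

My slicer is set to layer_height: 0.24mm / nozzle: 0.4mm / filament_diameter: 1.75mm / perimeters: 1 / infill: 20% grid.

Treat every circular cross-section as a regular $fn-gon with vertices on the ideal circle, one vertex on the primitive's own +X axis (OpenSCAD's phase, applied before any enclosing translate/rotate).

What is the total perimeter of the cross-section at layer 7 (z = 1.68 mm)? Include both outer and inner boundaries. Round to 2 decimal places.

At z = 1.68 mm: the cube (footprint 29×29.5) is included at this height (perimeter 117.00 mm); the r=11 cylinder at (13, 8) contributes a regular 16-gon of circumradius 11 (perimeter = 2·16·11.000·sin(180°/16) = 68.67 mm); Taking the intersection: the r=11 cylinder at (13, 8) partially overlaps the 29×29.5 cube; clipping to the common part keeps 341.71 mm² — boundary = 67.19 mm. Overall, the cross-section is a single solid region. Total boundary length (outer) = 67.19 mm.

67.19 mm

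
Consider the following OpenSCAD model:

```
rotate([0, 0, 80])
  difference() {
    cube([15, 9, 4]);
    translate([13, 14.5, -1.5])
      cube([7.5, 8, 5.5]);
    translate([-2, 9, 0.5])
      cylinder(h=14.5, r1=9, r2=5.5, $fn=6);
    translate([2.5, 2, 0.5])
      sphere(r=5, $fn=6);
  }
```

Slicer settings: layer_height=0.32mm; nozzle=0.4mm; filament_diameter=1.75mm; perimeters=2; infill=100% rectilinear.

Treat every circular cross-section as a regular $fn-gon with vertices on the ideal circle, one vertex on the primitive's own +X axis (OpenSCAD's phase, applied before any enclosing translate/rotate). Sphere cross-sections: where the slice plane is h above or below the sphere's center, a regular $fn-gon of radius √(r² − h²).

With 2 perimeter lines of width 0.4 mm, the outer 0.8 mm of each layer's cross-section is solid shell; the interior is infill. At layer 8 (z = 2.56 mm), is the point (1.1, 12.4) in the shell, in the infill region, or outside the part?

infill

At z = 2.56 mm: the 15×9 cube contributes its full rectangle; the 7.5×8 cube at (13, 14.5) contributes its full rectangle; the cone at (-2, 9) contributes a regular 6-gon of circumradius 8.503 (interpolated between r1=9 and r2=5.5 at t=0.142); the sphere at (2.5, 2): section is a regular 6-gon, circumradius = √(r²−h²) = √(5²−2.06²) = 4.556; After the difference (first − rest): starting from the 15×9 cube, the 7.5×8 cube at (13, 14.5) misses the remaining region (no effect); the cone at (-2, 9) partially overlaps it — only the 32.23 mm² overlap (of its 187.83 mm²) is removed, clipping the outline; the r=5 sphere at (2.5, 2) partially overlaps it — only the 21.24 mm² overlap (of its 53.93 mm²) is removed, clipping the outline — 1 connected region; (rotated 80° about Z; rotation is an isometry so areas/perimeters/island counts are preserved). Overall, the cross-section is a single solid region. Undo the 80° rotation: the query point maps to (12.403, 1.070) in the un-rotated model frame. The nearest boundary edge runs (15.00, 0.00)→(5.90, 0.00); distance from the point to it = 1.07 mm. The point is inside the cross-section and 1.07 mm from the nearest boundary — more than the 0.8 mm shell width (2 × 0.4), so it's in the infill interior.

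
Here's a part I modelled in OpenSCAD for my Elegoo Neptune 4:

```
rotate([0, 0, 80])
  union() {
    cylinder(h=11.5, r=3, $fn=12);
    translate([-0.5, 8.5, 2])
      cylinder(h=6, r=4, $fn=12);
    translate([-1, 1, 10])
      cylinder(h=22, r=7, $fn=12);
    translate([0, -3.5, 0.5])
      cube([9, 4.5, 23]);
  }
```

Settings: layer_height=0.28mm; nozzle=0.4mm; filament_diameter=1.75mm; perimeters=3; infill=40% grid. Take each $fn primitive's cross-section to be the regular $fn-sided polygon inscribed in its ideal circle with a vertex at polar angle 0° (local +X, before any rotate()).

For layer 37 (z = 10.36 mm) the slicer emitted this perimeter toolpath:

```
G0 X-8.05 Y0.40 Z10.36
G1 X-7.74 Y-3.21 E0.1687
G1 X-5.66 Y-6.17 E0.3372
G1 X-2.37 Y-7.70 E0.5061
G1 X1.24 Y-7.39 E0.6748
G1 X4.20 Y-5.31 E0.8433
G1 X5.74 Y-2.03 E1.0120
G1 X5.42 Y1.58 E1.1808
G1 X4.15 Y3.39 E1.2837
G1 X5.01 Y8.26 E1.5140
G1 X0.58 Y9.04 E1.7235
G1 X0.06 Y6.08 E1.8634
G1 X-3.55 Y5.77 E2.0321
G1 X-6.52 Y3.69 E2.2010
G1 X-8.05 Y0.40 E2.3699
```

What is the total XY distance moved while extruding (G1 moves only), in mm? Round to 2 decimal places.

Sum the Euclidean lengths of each G1 segment: total = 50.90 mm.

50.90 mm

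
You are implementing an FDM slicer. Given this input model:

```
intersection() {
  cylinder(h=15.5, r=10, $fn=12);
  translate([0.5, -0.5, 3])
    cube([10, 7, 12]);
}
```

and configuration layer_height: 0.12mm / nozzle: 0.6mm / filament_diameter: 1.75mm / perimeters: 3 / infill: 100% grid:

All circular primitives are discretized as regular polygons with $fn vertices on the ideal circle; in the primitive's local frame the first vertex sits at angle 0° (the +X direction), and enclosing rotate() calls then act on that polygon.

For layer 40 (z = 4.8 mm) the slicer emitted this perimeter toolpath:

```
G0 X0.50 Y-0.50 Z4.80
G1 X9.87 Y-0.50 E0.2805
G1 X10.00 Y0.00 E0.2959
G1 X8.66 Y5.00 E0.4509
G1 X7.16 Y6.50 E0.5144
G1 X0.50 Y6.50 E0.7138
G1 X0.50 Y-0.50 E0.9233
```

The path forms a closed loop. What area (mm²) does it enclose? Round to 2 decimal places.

59.98 mm²

Apply the shoelace formula to the sequence of (X, Y) vertices; enclosed area = 59.98 mm².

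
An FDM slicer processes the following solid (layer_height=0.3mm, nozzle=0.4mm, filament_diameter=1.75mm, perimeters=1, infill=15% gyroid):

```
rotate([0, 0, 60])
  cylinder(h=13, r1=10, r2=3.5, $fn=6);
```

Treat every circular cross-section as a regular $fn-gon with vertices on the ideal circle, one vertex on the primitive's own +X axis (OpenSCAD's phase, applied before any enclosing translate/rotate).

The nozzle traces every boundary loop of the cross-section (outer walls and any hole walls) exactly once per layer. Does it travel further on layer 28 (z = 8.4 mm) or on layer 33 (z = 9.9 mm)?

layer 28 (z = 8.4 mm)

Layer 28 (z = 8.4): the cone contributes a regular 6-gon of circumradius 5.800 (interpolated between r1=10 and r2=3.5 at t=0.646) (perimeter = 2·6·5.800·sin(180°/6) = 34.80 mm); (whole slice rotated 60° about Z — lengths, areas and connectivity unchanged). So its perimeter = 34.80 mm. Layer 33 (z = 9.9): the cone contributes a regular 6-gon of circumradius 5.050 (interpolated between r1=10 and r2=3.5 at t=0.762) (perimeter = 2·6·5.050·sin(180°/6) = 30.30 mm); (whole slice rotated 60° about Z — lengths, areas and connectivity unchanged). So its perimeter = 30.30 mm. Layer 28 is larger (34.80 vs 30.30 mm).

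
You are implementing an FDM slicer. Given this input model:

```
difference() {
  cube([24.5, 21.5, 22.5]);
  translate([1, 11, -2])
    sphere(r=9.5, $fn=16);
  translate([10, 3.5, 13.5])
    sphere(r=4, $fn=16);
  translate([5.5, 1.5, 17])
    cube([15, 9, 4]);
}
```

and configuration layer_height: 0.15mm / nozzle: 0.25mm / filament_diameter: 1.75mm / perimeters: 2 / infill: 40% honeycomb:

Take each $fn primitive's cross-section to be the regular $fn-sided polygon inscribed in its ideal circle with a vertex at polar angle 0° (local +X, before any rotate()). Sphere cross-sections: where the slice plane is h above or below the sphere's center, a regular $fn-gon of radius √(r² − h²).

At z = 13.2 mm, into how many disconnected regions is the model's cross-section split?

1

At z = 13.2 mm: the 24.5×21.5 cube contributes its full rectangle; the sphere at (1, 11) is not intersected at this z (|z−center|=15.200 > r=9.5); the sphere at (10, 3.5): section is a regular 16-gon, circumradius = √(r²−h²) = √(4²−0.3²) = 3.989; the cube at (5.5, 1.5) is absent (z outside [17, 21]); Taking the first minus the rest: starting from the 24.5×21.5 cube, the r=4 sphere at (10, 3.5) partially overlaps it — only the 47.63 mm² overlap (of its 48.71 mm²) is removed, clipping the outline — 1 connected region. The result has 1 disconnected region.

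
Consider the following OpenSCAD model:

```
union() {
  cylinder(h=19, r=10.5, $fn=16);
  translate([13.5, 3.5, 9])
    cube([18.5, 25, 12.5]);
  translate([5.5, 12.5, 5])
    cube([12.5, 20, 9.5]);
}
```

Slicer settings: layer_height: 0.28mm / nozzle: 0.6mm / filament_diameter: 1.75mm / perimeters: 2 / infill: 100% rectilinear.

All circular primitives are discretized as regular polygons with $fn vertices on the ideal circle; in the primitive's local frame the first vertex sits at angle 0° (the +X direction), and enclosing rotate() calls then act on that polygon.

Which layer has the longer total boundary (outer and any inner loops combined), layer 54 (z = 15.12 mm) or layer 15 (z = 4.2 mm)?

layer 54 (z = 15.12 mm)

Layer 54 (z = 15.12): the r=10.5 cylinder gives a regular 16-gon of circumradius 10.5 (constant along its height) (perimeter = 2·16·10.500·sin(180°/16) = 65.55 mm); the 18.5×25 cube at (13.5, 3.5) contributes its full rectangle (perimeter 87.00 mm); the cube at (5.5, 12.5) is not intersected at this z (z outside [5, 14.5]); Combining (union): the 2 present regions are separate (no shared area or edge), so areas and boundary lengths simply add and each stays a separate island — boundary = 152.55 mm. So its perimeter = 152.55 mm. Layer 15 (z = 4.2): the cylinder: section is a regular 16-gon, circumradius r=10.5 (perimeter = 2·16·10.500·sin(180°/16) = 65.55 mm); the cube at (13.5, 3.5) does not reach this height (z outside [9, 21.5]); the cube at (5.5, 12.5) is not intersected at this z (z outside [5, 14.5]); Merging all regions: only the r=10.5 cylinder is present, so the union is just that shape — boundary = 65.55 mm. So its perimeter = 65.55 mm. Layer 54 is larger (152.55 vs 65.55 mm).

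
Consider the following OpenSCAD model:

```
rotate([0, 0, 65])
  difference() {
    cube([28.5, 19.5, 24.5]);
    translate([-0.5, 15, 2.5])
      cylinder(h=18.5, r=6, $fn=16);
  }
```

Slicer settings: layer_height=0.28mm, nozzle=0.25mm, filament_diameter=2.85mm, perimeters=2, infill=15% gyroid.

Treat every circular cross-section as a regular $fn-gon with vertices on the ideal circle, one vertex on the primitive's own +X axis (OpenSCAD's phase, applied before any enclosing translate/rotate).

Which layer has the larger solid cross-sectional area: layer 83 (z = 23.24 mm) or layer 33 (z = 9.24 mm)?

layer 83 (z = 23.24 mm)

Layer 83 (z = 23.24): the cube is present — its section is the full 28.5×19.5 rectangle (area 555.75 mm²); the cylinder at (-0.5, 15) does not reach this height (z outside [2.5, 21]); Taking the first minus the rest: none of the subtracted shapes is present at this height, so the 28.5×19.5 cube is unchanged — area = 555.75 mm²; (rotated 65° about Z; rotation is an isometry so areas/perimeters/island counts are preserved). So its area = 555.75 mm². Layer 33 (z = 9.24): the 28.5×19.5 cube contributes its full rectangle (area 555.75 mm²); the cylinder at (-0.5, 15): section is a regular 16-gon, circumradius r=6 (area = (16/2)·6.000²·sin(360°/16) = 110.21 mm²); Subtracting the remaining from the first: starting from the 28.5×19.5 cube (555.75 mm²), the r=6 cylinder at (-0.5, 15) partially overlaps it — only the 46.15 mm² overlap (of its 110.21 mm²) is removed, clipping the outline — area = 509.60 mm²; (whole slice rotated 65° about Z — lengths, areas and connectivity unchanged). So its area = 509.60 mm². Layer 83 is larger (555.75 vs 509.60 mm²).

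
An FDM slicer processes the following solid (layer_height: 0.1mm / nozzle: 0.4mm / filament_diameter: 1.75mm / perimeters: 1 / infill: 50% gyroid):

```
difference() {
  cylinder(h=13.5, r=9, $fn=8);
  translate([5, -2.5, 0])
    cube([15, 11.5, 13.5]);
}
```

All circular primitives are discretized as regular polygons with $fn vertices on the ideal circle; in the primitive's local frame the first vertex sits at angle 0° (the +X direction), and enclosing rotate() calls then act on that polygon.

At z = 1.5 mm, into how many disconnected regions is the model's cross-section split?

At z = 1.5 mm: the r=9 cylinder contributes a regular 8-gon of circumradius 9; the cube at (5, -2.5) (footprint 15×11.5) is included at this height; Taking the first minus the rest: starting from the r=9 cylinder, the 15×11.5 cube at (5, -2.5) partially overlaps it — only the 26.16 mm² overlap (of its 172.50 mm²) is removed, clipping the outline — 1 connected region. The result has 1 disconnected region.

1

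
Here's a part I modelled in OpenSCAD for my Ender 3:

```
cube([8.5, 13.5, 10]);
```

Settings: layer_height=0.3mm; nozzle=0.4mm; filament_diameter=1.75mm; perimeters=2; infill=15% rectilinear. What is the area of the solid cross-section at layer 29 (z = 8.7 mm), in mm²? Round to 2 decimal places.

At z = 8.7 mm: the 8.5×13.5 cube contributes its full rectangle (area 114.75 mm²). Overall, the cross-section is a single solid region. Net area = 114.75 mm².

114.75 mm²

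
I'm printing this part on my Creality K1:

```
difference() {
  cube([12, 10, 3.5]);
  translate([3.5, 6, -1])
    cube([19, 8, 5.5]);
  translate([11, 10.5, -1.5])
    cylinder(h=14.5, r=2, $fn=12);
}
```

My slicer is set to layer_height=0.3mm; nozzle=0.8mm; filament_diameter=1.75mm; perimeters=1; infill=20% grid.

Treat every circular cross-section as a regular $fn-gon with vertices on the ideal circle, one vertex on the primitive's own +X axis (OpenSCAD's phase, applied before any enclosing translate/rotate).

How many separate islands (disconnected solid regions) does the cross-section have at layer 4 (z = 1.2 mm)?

At z = 1.2 mm: the cube (footprint 12×10) is included at this height; the cube at (3.5, 6) is present — its section is the full 19×8 rectangle; the cylinder at (11, 10.5): section is a regular 12-gon, circumradius r=2; After the difference (first − rest): starting from the 12×10 cube, the 19×8 cube at (3.5, 6) partially overlaps it — only the 34.00 mm² overlap (of its 152.00 mm²) is removed, clipping the outline; the r=2 cylinder at (11, 10.5) misses the remaining region (no effect) — 1 connected region. Overall, the cross-section is a single solid region. Island count = 1.

1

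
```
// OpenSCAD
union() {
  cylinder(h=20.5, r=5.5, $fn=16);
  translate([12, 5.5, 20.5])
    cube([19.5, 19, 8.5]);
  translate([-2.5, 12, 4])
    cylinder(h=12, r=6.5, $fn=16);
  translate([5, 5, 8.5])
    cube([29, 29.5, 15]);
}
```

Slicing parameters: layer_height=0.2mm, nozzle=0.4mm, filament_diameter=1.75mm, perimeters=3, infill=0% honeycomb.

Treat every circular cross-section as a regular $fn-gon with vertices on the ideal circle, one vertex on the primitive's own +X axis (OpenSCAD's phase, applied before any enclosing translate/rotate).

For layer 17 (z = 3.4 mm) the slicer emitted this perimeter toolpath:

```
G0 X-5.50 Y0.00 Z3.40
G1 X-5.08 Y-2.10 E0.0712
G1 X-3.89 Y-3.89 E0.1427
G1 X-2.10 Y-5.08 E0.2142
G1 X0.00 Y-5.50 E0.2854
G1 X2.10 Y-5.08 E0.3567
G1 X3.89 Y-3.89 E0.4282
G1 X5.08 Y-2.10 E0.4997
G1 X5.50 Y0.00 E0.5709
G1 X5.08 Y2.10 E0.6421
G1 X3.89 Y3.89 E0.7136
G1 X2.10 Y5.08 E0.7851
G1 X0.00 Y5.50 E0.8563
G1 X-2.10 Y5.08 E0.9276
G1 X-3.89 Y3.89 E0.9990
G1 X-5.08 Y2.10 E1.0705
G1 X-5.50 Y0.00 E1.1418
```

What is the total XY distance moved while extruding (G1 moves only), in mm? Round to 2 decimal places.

34.33 mm

Sum the Euclidean lengths of each G1 segment: total = 34.33 mm.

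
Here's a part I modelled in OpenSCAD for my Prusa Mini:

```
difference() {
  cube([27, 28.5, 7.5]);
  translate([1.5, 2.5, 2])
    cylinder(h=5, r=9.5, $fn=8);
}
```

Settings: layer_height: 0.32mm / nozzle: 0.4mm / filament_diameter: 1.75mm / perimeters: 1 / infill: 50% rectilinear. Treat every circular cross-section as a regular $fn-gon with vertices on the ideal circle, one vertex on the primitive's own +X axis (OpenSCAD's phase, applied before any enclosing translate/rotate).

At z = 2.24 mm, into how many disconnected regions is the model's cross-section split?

At z = 2.24 mm: the cube is present — its section is the full 27×28.5 rectangle; the r=9.5 cylinder at (1.5, 2.5) gives a regular 8-gon of circumradius 9.5 (constant along its height); After the difference (first − rest): starting from the 27×28.5 cube, the r=9.5 cylinder at (1.5, 2.5) partially overlaps it — only the 103.81 mm² overlap (of its 255.27 mm²) is removed, clipping the outline — 1 connected region. The result has 1 disconnected region.

1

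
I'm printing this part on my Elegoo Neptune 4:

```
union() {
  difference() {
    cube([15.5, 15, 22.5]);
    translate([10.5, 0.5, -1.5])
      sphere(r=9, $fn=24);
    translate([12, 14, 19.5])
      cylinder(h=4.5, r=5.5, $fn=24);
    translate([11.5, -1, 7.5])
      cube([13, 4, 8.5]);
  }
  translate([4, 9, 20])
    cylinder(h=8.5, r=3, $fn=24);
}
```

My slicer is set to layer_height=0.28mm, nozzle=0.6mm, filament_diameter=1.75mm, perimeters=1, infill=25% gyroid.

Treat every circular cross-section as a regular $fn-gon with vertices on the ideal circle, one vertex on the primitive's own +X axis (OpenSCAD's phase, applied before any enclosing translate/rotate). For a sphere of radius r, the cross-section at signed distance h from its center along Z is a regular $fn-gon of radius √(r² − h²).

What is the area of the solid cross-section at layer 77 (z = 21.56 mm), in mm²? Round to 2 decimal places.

At z = 21.56 mm: the 15.5×15 cube contributes its full rectangle (area 232.50 mm²); the sphere at (10.5, 0.5) is absent (|z−center|=23.060 > r=9); the r=5.5 cylinder at (12, 14) gives a regular 24-gon of circumradius 5.5 (constant along its height) (area = (24/2)·5.500²·sin(360°/24) = 93.95 mm²); the cube at (11.5, -1) is not intersected at this z (z outside [7.5, 16]); Taking the first minus the rest: starting from the 15.5×15 cube (232.50 mm²), the r=5.5 cylinder at (12, 14) partially overlaps it — only the 50.16 mm² overlap (of its 93.95 mm²) is removed, clipping the outline — area = 182.34 mm²; the r=3 cylinder at (4, 9) gives a regular 24-gon of circumradius 3 (constant along its height) (area = (24/2)·3.000²·sin(360°/24) = 27.95 mm²); Taking the union: the r=3 cylinder at (4, 9) lies entirely inside that combined region, so the union is just that combined region — area = 182.34 mm². Overall, the cross-section is a single solid region. Net area = 182.34 mm².

182.34 mm²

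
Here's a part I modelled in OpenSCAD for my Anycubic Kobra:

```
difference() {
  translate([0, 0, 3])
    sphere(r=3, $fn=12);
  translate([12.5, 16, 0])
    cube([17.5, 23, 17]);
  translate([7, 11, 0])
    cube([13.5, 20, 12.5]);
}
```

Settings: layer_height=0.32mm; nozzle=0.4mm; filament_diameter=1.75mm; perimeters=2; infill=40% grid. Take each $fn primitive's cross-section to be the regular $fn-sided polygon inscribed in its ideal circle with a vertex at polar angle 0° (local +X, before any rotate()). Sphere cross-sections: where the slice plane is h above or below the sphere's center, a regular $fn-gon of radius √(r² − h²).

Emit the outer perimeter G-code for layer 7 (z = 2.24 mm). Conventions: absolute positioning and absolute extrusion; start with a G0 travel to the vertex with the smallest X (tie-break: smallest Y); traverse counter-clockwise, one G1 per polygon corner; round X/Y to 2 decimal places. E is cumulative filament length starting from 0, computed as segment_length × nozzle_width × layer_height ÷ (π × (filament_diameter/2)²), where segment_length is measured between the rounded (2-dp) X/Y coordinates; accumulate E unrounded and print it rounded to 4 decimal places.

G0 X-2.90 Y0.00 Z2.24
G1 X-2.51 Y-1.45 E0.0799
G1 X-1.45 Y-2.51 E0.1597
G1 X0.00 Y-2.90 E0.2396
G1 X1.45 Y-2.51 E0.3195
G1 X2.51 Y-1.45 E0.3993
G1 X2.90 Y0.00 E0.4792
G1 X2.51 Y1.45 E0.5591
G1 X1.45 Y2.51 E0.6389
G1 X0.00 Y2.90 E0.7188
G1 X-1.45 Y2.51 E0.7987
G1 X-2.51 Y1.45 E0.8784
G1 X-2.90 Y0.00 E0.9583

At z = 2.24 mm: the r=3 sphere contributes a regular 12-gon of circumradius √(3²−0.76²) = 2.902; the cube at (12.5, 16) (footprint 17.5×23) is included at this height; the 13.5×20 cube at (7, 11) contributes its full rectangle; Taking the first minus the rest: starting from the r=3 sphere, the 17.5×23 cube at (12.5, 16) misses the remaining region (no effect); the 13.5×20 cube at (7, 11) misses the remaining region (no effect) — 1 connected region. The outline is a single polygon with 12 vertices. Extrusion per mm of travel: 0.4 × 0.32 / (π × 0.875²) = 0.053216. Accumulating E over each segment gives final E = 0.9583.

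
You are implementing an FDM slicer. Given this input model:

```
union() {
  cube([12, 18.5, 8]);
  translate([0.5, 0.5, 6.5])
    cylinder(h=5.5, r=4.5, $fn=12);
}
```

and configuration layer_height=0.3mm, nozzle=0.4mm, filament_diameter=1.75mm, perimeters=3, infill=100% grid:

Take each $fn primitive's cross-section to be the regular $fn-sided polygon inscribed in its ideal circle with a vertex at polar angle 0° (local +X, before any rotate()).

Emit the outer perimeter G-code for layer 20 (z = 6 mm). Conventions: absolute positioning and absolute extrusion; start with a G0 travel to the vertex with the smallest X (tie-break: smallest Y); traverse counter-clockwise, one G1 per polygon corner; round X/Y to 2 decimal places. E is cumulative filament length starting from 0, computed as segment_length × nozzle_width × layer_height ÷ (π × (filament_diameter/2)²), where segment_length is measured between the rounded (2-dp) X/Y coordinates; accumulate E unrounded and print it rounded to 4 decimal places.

G0 X0.00 Y0.00 Z6.00
G1 X12.00 Y0.00 E0.5987
G1 X12.00 Y18.50 E1.5217
G1 X0.00 Y18.50 E2.1203
G1 X0.00 Y0.00 E3.0433

At z = 6 mm: the 12×18.5 cube contributes its full rectangle; the cylinder at (0.5, 0.5) does not reach this height (z outside [6.5, 12]); Taking the union: only the 12×18.5 cube is present, so the union is just that shape — 1 connected region. The outline is a single polygon with 4 vertices. Extrusion per mm of travel: 0.4 × 0.3 / (π × 0.875²) = 0.049890. Accumulating E over each segment gives final E = 3.0433.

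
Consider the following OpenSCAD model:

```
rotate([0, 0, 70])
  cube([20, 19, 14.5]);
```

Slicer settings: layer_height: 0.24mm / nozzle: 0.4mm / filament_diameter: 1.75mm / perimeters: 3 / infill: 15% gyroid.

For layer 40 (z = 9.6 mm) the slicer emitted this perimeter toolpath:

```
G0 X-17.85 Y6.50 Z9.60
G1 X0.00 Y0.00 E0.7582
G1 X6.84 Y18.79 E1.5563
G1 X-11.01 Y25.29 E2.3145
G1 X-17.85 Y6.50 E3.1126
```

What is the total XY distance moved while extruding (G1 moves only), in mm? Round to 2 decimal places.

Sum the Euclidean lengths of each G1 segment: total = 77.99 mm.

77.99 mm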